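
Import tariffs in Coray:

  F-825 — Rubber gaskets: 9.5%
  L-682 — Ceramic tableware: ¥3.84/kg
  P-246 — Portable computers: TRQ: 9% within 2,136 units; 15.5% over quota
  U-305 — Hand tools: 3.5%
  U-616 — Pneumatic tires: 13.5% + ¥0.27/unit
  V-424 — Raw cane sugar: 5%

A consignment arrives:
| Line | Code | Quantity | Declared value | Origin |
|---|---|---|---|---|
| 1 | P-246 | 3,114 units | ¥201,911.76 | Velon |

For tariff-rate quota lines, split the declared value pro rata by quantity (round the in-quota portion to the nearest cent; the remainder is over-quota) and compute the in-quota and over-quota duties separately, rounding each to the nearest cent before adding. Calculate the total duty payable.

¥22,293.94

Line 1 (P-246, Velon, 3,114 units, ¥201,911.76):
Code P-246 is under a tariff-rate quota (threshold 2,136 units). In-quota: 2,136 units at 9%; over-quota: 978 units at 15.5%.
Pro-rata value split: in-quota = ¥201,911.76 × 2,136/3,114 = ¥138,498.24; over-quota = ¥201,911.76 − ¥138,498.24 = ¥63,413.52.
In-quota duty = ¥138,498.24 × 9% = ¥12,464.84. Over-quota duty = ¥63,413.52 × 15.5% = ¥9,829.10.
Line duty = ¥12,464.84 + ¥9,829.10 = ¥22,293.94.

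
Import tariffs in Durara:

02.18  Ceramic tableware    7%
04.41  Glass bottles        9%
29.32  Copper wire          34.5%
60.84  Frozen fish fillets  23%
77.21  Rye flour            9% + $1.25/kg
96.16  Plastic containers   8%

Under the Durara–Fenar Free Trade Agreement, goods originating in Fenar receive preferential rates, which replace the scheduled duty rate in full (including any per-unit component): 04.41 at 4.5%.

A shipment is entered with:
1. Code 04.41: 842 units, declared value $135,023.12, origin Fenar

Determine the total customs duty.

$6,076.04

Line 1 (04.41, Fenar, 842 units, $135,023.12):
Base rate for 04.41 is 9%.
Origin Fenar qualifies under the Durara–Fenar agreement and 04.41 is covered: preferential rate 4.5% applies instead.
Duty = $135,023.12 × 4.5% = $6,076.04.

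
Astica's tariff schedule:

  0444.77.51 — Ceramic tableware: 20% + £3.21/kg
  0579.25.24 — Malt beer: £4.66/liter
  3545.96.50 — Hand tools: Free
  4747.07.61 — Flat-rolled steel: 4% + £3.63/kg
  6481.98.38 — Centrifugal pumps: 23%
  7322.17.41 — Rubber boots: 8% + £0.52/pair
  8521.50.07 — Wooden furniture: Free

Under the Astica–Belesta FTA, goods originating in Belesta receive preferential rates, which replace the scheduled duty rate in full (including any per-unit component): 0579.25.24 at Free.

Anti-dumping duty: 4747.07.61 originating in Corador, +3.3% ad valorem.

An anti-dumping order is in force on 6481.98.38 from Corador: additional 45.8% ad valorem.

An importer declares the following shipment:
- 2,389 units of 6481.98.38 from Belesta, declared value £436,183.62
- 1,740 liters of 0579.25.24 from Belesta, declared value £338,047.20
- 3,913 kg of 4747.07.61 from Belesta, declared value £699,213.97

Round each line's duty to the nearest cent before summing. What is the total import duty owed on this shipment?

Line 1 (6481.98.38, Belesta, 2,389 units, £436,183.62):
Base rate for 6481.98.38 is 23%.
Origin Belesta is the FTA partner but 6481.98.38 is not on the preference list; base rate stands.
The additional-duty order on 6481.98.38 targets Corador, not Belesta; it does not apply.
Duty = £436,183.62 × 23% = £100,322.23.
Line 2 (0579.25.24, Belesta, 1,740 liters, £338,047.20):
Base rate for 0579.25.24 is £4.66/liter.
Origin Belesta qualifies under the Astica–Belesta agreement and 0579.25.24 is covered: preferential rate Free applies instead.
Duty = £338,047.20 × 0% = £0.00.
Line 3 (4747.07.61, Belesta, 3,913 kg, £699,213.97):
Base rate for 4747.07.61 is 4% + £3.63/kg.
Origin Belesta is the FTA partner but 4747.07.61 is not on the preference list; base rate stands.
The additional-duty order on 4747.07.61 targets Corador, not Belesta; it does not apply.
Duty = £699,213.97 × 4% + 3,913 × £3.63 = £42,172.75.
Total = £100,322.23 + £0.00 + £42,172.75 = £142,494.98.

£142,494.98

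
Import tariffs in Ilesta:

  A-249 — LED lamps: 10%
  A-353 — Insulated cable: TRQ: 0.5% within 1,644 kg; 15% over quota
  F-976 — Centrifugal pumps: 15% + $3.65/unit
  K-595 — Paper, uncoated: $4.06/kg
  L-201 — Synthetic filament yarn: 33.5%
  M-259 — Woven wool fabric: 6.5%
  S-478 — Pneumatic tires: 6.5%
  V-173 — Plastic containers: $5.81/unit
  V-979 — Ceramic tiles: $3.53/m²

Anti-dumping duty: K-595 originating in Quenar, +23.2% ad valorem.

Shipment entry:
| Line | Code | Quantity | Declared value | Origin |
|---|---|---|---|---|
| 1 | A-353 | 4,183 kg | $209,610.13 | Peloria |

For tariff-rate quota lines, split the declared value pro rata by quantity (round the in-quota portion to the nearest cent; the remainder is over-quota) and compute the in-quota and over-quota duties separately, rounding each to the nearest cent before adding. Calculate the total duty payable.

Line 1 (A-353, Peloria, 4,183 kg, $209,610.13):
Code A-353 is under a tariff-rate quota (threshold 1,644 kg). In-quota: 1,644 kg at 0.5%; over-quota: 2,539 kg at 15%.
Pro-rata value split: in-quota = $209,610.13 × 1,644/4,183 = $82,380.84; over-quota = $209,610.13 − $82,380.84 = $127,229.29.
In-quota duty = $82,380.84 × 0.5% = $411.90. Over-quota duty = $127,229.29 × 15% = $19,084.39.
Line duty = $411.90 + $19,084.39 = $19,496.29.

$19,496.29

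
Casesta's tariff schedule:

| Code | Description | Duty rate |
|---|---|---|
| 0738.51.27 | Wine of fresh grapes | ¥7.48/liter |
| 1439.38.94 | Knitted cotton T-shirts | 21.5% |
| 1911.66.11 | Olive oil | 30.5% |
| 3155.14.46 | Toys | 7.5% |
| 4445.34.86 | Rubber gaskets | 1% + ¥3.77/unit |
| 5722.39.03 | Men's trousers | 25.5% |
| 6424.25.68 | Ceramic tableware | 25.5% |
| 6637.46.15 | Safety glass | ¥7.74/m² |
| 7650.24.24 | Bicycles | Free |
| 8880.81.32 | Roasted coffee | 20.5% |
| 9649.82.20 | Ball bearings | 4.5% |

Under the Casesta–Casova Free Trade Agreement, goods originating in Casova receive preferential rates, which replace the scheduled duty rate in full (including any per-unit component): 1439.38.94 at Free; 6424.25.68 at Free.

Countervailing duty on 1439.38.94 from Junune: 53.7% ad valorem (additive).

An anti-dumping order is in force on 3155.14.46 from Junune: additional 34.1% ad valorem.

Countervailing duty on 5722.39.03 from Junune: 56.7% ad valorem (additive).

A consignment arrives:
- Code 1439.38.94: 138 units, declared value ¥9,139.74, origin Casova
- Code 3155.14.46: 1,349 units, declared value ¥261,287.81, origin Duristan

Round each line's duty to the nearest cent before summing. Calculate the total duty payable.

Line 1 (1439.38.94, Casova, 138 units, ¥9,139.74):
Base rate for 1439.38.94 is 21.5%.
Origin Casova qualifies under the Casesta–Casova agreement and 1439.38.94 is covered: preferential rate Free applies instead.
The additional-duty order on 1439.38.94 targets Junune, not Casova; it does not apply.
Duty = ¥9,139.74 × 0% = ¥0.00.
Line 2 (3155.14.46, Duristan, 1,349 units, ¥261,287.81):
Base rate for 3155.14.46 is 7.5%.
The additional-duty order on 3155.14.46 targets Junune, not Duristan; it does not apply.
Duty = ¥261,287.81 × 7.5% = ¥19,596.59.
Total = ¥0.00 + ¥19,596.59 = ¥19,596.59.

¥19,596.59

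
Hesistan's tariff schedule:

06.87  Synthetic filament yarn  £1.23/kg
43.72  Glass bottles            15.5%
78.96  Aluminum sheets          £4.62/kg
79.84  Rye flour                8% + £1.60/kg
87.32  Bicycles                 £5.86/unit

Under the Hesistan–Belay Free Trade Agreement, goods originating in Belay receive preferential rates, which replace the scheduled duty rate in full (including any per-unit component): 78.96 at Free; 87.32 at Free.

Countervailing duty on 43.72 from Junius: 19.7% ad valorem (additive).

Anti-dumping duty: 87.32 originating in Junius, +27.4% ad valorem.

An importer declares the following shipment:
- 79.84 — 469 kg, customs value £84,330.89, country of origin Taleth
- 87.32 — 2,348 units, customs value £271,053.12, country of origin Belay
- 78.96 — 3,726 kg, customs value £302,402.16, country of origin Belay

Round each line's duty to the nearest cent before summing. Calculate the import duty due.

£7,496.87

Line 1 (79.84, Taleth, 469 kg, £84,330.89):
Base rate for 79.84 is 8% + £1.60/kg.
Duty = £84,330.89 × 8% + 469 × £1.60 = £7,496.87.
Line 2 (87.32, Belay, 2,348 units, £271,053.12):
Base rate for 87.32 is £5.86/unit.
Origin Belay qualifies under the Hesistan–Belay agreement and 87.32 is covered: preferential rate Free applies instead.
The additional-duty order on 87.32 targets Junius, not Belay; it does not apply.
Duty = £271,053.12 × 0% = £0.00.
Line 3 (78.96, Belay, 3,726 kg, £302,402.16):
Base rate for 78.96 is £4.62/kg.
Origin Belay qualifies under the Hesistan–Belay agreement and 78.96 is covered: preferential rate Free applies instead.
Duty = £302,402.16 × 0% = £0.00.
Total = £7,496.87 + £0.00 + £0.00 = £7,496.87.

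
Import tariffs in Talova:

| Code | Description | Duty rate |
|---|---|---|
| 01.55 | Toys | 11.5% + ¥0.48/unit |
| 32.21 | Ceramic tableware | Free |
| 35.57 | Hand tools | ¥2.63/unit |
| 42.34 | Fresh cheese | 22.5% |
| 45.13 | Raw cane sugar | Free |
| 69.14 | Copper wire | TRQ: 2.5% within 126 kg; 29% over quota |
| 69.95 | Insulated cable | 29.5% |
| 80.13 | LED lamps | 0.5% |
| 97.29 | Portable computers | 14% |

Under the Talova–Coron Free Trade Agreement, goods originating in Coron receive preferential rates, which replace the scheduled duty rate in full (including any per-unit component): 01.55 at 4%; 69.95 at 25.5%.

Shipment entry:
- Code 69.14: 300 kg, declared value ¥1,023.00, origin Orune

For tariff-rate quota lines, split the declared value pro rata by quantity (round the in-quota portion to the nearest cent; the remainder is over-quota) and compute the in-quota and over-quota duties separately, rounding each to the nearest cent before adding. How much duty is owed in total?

Line 1 (69.14, Orune, 300 kg, ¥1,023.00):
Code 69.14 is under a tariff-rate quota (threshold 126 kg). In-quota: 126 kg at 2.5%; over-quota: 174 kg at 29%.
Pro-rata value split: in-quota = ¥1,023.00 × 126/300 = ¥429.66; over-quota = ¥1,023.00 − ¥429.66 = ¥593.34.
In-quota duty = ¥429.66 × 2.5% = ¥10.74. Over-quota duty = ¥593.34 × 29% = ¥172.07.
Line duty = ¥10.74 + ¥172.07 = ¥182.81.

¥182.81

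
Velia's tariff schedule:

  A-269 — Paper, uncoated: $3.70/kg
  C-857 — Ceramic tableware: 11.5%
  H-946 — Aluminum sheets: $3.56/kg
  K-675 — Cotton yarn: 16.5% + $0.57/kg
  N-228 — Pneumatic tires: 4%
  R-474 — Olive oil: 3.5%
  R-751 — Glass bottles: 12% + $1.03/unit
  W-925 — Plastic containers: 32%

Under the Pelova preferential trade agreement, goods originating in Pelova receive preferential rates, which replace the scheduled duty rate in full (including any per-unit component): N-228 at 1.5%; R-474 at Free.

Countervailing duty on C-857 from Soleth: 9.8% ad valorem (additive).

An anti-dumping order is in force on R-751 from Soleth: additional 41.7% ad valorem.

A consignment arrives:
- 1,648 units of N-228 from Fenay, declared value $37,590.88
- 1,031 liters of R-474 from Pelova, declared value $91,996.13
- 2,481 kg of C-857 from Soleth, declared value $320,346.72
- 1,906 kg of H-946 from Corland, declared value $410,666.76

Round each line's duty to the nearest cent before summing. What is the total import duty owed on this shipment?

Line 1 (N-228, Fenay, 1,648 units, $37,590.88):
Base rate for N-228 is 4%.
N-228 has an FTA preferential rate, but origin Fenay is not Pelova; base rate stands.
Duty = $37,590.88 × 4% = $1,503.64.
Line 2 (R-474, Pelova, 1,031 liters, $91,996.13):
Base rate for R-474 is 3.5%.
Origin Pelova qualifies under the Velia–Pelova agreement and R-474 is covered: preferential rate Free applies instead.
Duty = $91,996.13 × 0% = $0.00.
Line 3 (C-857, Soleth, 2,481 kg, $320,346.72):
Base rate for C-857 is 11.5%.
Additional duty on C-857 from Soleth: +9.8%. Applied ad valorem rate: 11.5% + 9.8% = 21.3%.
Duty = $320,346.72 × 21.3% = $68,233.85.
Line 4 (H-946, Corland, 1,906 kg, $410,666.76):
Base rate for H-946 is $3.56/kg.
Duty = 1,906 × $3.56 = $6,785.36.
Total = $1,503.64 + $0.00 + $68,233.85 + $6,785.36 = $76,522.85.

$76,522.85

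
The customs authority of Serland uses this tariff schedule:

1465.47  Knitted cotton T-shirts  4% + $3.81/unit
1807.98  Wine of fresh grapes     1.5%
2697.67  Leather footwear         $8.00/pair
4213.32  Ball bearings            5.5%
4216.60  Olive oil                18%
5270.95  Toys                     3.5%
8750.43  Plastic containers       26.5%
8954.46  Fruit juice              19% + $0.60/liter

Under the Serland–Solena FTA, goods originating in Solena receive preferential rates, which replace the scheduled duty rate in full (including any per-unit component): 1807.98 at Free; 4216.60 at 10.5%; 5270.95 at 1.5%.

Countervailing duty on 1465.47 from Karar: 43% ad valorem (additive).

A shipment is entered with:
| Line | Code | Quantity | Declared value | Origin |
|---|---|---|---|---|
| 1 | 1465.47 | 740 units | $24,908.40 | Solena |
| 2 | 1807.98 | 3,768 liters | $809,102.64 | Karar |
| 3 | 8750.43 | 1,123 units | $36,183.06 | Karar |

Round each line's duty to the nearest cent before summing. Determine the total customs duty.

$25,540.79

Line 1 (1465.47, Solena, 740 units, $24,908.40):
Base rate for 1465.47 is 4% + $3.81/unit.
Origin Solena is the FTA partner but 1465.47 is not on the preference list; base rate stands.
The additional-duty order on 1465.47 targets Karar, not Solena; it does not apply.
Duty = $24,908.40 × 4% + 740 × $3.81 = $3,815.74.
Line 2 (1807.98, Karar, 3,768 liters, $809,102.64):
Base rate for 1807.98 is 1.5%.
1807.98 has an FTA preferential rate, but origin Karar is not Solena; base rate stands.
Duty = $809,102.64 × 1.5% = $12,136.54.
Line 3 (8750.43, Karar, 1,123 units, $36,183.06):
Base rate for 8750.43 is 26.5%.
Duty = $36,183.06 × 26.5% = $9,588.51.
Total = $3,815.74 + $12,136.54 + $9,588.51 = $25,540.79.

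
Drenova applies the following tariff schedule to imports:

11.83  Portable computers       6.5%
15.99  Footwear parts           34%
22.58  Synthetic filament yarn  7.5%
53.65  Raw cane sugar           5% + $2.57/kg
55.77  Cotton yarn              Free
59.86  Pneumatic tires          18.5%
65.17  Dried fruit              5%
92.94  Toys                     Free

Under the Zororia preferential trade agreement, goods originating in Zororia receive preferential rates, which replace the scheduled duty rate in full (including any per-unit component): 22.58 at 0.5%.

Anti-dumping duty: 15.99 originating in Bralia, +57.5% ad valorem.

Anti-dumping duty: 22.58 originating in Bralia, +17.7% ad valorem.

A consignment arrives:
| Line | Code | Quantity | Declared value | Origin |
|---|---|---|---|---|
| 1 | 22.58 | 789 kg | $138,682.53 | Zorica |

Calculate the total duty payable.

$10,401.19

Line 1 (22.58, Zorica, 789 kg, $138,682.53):
Base rate for 22.58 is 7.5%.
22.58 has an FTA preferential rate, but origin Zorica is not Zororia; base rate stands.
The additional-duty order on 22.58 targets Bralia, not Zorica; it does not apply.
Duty = $138,682.53 × 7.5% = $10,401.19.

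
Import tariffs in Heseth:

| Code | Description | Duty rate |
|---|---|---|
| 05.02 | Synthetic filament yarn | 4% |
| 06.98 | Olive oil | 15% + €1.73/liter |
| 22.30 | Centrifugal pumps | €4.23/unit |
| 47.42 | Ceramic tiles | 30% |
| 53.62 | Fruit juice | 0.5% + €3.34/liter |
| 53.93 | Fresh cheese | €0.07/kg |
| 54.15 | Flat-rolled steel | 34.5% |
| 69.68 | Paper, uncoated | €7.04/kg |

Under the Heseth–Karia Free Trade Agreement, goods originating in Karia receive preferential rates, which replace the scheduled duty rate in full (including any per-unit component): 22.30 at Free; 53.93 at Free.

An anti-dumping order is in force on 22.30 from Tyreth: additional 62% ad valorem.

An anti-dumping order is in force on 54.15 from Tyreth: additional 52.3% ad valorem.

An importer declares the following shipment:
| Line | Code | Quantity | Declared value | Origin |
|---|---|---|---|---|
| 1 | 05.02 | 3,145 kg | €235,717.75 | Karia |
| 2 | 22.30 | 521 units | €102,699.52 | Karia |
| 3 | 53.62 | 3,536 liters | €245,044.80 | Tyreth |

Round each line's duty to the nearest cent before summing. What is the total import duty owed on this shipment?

Line 1 (05.02, Karia, 3,145 kg, €235,717.75):
Base rate for 05.02 is 4%.
Origin Karia is the FTA partner but 05.02 is not on the preference list; base rate stands.
Duty = €235,717.75 × 4% = €9,428.71.
Line 2 (22.30, Karia, 521 units, €102,699.52):
Base rate for 22.30 is €4.23/unit.
Origin Karia qualifies under the Heseth–Karia agreement and 22.30 is covered: preferential rate Free applies instead.
The additional-duty order on 22.30 targets Tyreth, not Karia; it does not apply.
Duty = €102,699.52 × 0% = €0.00.
Line 3 (53.62, Tyreth, 3,536 liters, €245,044.80):
Base rate for 53.62 is 0.5% + €3.34/liter.
Duty = €245,044.80 × 0.5% + 3,536 × €3.34 = €13,035.46.
Total = €9,428.71 + €0.00 + €13,035.46 = €22,464.17.

€22,464.17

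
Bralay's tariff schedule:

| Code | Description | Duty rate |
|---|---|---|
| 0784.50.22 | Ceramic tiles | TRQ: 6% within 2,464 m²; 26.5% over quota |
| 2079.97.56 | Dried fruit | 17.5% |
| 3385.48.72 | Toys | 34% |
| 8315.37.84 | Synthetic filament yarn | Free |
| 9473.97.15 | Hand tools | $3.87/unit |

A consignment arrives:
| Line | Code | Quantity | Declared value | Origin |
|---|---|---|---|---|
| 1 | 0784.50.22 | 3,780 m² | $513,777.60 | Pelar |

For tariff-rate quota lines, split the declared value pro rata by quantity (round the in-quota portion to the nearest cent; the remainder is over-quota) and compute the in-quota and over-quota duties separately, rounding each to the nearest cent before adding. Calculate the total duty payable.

$67,495.15

Line 1 (0784.50.22, Pelar, 3,780 m², $513,777.60):
Code 0784.50.22 is under a tariff-rate quota (threshold 2,464 m²). In-quota: 2,464 m² at 6%; over-quota: 1,316 m² at 26.5%.
Pro-rata value split: in-quota = $513,777.60 × 2,464/3,780 = $334,906.88; over-quota = $513,777.60 − $334,906.88 = $178,870.72.
In-quota duty = $334,906.88 × 6% = $20,094.41. Over-quota duty = $178,870.72 × 26.5% = $47,400.74.
Line duty = $20,094.41 + $47,400.74 = $67,495.15.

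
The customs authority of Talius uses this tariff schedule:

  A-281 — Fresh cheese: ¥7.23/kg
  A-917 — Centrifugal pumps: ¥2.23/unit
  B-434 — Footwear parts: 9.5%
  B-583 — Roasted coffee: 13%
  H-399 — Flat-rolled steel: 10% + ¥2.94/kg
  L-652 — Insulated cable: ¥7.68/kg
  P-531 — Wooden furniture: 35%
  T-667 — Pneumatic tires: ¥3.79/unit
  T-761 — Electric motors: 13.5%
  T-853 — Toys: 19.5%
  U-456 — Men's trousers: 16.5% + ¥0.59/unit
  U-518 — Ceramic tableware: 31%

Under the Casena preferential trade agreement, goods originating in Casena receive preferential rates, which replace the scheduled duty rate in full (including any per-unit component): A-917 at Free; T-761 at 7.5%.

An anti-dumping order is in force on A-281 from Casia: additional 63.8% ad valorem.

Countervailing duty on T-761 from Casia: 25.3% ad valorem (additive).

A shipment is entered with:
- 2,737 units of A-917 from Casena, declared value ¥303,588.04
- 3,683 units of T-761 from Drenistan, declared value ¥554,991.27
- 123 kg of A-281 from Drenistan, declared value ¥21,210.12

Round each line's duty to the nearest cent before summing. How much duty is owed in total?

Line 1 (A-917, Casena, 2,737 units, ¥303,588.04):
Base rate for A-917 is ¥2.23/unit.
Origin Casena qualifies under the Talius–Casena agreement and A-917 is covered: preferential rate Free applies instead.
Duty = ¥303,588.04 × 0% = ¥0.00.
Line 2 (T-761, Drenistan, 3,683 units, ¥554,991.27):
Base rate for T-761 is 13.5%.
T-761 has an FTA preferential rate, but origin Drenistan is not Casena; base rate stands.
The additional-duty order on T-761 targets Casia, not Drenistan; it does not apply.
Duty = ¥554,991.27 × 13.5% = ¥74,923.82.
Line 3 (A-281, Drenistan, 123 kg, ¥21,210.12):
Base rate for A-281 is ¥7.23/kg.
The additional-duty order on A-281 targets Casia, not Drenistan; it does not apply.
Duty = 123 × ¥7.23 = ¥889.29.
Total = ¥0.00 + ¥74,923.82 + ¥889.29 = ¥75,813.11.

¥75,813.11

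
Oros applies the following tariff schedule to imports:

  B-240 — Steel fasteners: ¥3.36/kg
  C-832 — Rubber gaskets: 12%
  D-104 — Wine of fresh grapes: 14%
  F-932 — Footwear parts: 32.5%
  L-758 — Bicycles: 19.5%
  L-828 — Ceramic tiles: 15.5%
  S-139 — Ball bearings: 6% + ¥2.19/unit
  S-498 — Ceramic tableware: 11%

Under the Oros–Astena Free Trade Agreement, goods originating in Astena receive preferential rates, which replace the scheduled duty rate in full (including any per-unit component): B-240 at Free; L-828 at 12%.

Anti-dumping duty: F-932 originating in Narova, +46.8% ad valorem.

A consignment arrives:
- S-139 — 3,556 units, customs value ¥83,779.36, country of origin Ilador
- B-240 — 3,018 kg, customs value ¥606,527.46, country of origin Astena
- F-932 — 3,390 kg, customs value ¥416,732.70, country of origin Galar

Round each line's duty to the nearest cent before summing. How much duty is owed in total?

Line 1 (S-139, Ilador, 3,556 units, ¥83,779.36):
Base rate for S-139 is 6% + ¥2.19/unit.
Duty = ¥83,779.36 × 6% + 3,556 × ¥2.19 = ¥12,814.40.
Line 2 (B-240, Astena, 3,018 kg, ¥606,527.46):
Base rate for B-240 is ¥3.36/kg.
Origin Astena qualifies under the Oros–Astena agreement and B-240 is covered: preferential rate Free applies instead.
Duty = ¥606,527.46 × 0% = ¥0.00.
Line 3 (F-932, Galar, 3,390 kg, ¥416,732.70):
Base rate for F-932 is 32.5%.
The additional-duty order on F-932 targets Narova, not Galar; it does not apply.
Duty = ¥416,732.70 × 32.5% = ¥135,438.13.
Total = ¥12,814.40 + ¥0.00 + ¥135,438.13 = ¥148,252.53.

¥148,252.53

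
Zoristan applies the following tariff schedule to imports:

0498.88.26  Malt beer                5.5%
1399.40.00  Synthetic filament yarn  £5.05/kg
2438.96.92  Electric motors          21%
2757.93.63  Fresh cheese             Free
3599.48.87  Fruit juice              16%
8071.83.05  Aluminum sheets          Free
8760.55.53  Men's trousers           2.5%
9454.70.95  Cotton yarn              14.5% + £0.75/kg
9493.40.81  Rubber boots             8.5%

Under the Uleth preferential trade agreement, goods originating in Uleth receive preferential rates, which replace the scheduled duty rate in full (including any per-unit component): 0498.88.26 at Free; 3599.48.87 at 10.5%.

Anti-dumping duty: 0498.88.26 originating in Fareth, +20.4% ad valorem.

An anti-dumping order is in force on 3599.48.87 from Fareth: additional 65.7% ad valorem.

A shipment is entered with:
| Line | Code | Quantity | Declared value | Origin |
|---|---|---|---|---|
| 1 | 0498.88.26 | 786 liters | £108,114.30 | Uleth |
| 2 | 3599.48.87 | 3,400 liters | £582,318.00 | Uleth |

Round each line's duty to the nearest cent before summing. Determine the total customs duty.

£61,143.39

Line 1 (0498.88.26, Uleth, 786 liters, £108,114.30):
Base rate for 0498.88.26 is 5.5%.
Origin Uleth qualifies under the Zoristan–Uleth agreement and 0498.88.26 is covered: preferential rate Free applies instead.
The additional-duty order on 0498.88.26 targets Fareth, not Uleth; it does not apply.
Duty = £108,114.30 × 0% = £0.00.
Line 2 (3599.48.87, Uleth, 3,400 liters, £582,318.00):
Base rate for 3599.48.87 is 16%.
Origin Uleth qualifies under the Zoristan–Uleth agreement and 3599.48.87 is covered: preferential rate 10.5% applies instead.
The additional-duty order on 3599.48.87 targets Fareth, not Uleth; it does not apply.
Duty = £582,318.00 × 10.5% = £61,143.39.
Total = £0.00 + £61,143.39 = £61,143.39.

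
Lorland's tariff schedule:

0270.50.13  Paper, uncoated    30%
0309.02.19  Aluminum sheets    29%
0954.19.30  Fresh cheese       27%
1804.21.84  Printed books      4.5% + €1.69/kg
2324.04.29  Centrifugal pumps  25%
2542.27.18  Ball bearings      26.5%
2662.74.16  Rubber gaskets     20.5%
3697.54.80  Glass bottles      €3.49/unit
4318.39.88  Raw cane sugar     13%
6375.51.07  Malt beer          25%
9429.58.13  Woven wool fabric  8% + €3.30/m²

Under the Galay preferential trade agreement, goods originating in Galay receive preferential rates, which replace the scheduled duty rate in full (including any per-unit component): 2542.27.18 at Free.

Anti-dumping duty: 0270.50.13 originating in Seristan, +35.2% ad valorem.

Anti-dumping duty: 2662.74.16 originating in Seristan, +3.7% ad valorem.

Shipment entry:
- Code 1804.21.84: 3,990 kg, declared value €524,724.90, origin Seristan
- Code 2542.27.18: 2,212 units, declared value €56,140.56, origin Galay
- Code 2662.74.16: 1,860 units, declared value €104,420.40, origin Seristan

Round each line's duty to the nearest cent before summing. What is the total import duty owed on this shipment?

€55,625.46

Line 1 (1804.21.84, Seristan, 3,990 kg, €524,724.90):
Base rate for 1804.21.84 is 4.5% + €1.69/kg.
Duty = €524,724.90 × 4.5% + 3,990 × €1.69 = €30,355.72.
Line 2 (2542.27.18, Galay, 2,212 units, €56,140.56):
Base rate for 2542.27.18 is 26.5%.
Origin Galay qualifies under the Lorland–Galay agreement and 2542.27.18 is covered: preferential rate Free applies instead.
Duty = €56,140.56 × 0% = €0.00.
Line 3 (2662.74.16, Seristan, 1,860 units, €104,420.40):
Base rate for 2662.74.16 is 20.5%.
Additional duty on 2662.74.16 from Seristan: +3.7%. Applied ad valorem rate: 20.5% + 3.7% = 24.2%.
Duty = €104,420.40 × 24.2% = €25,269.74.
Total = €30,355.72 + €0.00 + €25,269.74 = €55,625.46.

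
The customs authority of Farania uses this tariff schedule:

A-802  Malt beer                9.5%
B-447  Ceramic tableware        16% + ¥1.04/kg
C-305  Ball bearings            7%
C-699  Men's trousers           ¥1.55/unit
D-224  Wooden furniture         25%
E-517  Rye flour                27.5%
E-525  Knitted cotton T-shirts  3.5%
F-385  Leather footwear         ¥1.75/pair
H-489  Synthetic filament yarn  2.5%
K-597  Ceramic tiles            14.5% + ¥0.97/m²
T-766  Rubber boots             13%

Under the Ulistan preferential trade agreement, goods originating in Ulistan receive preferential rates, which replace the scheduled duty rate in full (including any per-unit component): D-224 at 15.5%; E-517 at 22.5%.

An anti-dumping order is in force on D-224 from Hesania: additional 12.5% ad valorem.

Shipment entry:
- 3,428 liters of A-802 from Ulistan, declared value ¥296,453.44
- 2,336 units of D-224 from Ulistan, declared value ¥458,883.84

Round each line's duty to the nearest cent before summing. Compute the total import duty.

Line 1 (A-802, Ulistan, 3,428 liters, ¥296,453.44):
Base rate for A-802 is 9.5%.
Origin Ulistan is the FTA partner but A-802 is not on the preference list; base rate stands.
Duty = ¥296,453.44 × 9.5% = ¥28,163.08.
Line 2 (D-224, Ulistan, 2,336 units, ¥458,883.84):
Base rate for D-224 is 25%.
Origin Ulistan qualifies under the Farania–Ulistan agreement and D-224 is covered: preferential rate 15.5% applies instead.
The additional-duty order on D-224 targets Hesania, not Ulistan; it does not apply.
Duty = ¥458,883.84 × 15.5% = ¥71,127.00.
Total = ¥28,163.08 + ¥71,127.00 = ¥99,290.08.

¥99,290.08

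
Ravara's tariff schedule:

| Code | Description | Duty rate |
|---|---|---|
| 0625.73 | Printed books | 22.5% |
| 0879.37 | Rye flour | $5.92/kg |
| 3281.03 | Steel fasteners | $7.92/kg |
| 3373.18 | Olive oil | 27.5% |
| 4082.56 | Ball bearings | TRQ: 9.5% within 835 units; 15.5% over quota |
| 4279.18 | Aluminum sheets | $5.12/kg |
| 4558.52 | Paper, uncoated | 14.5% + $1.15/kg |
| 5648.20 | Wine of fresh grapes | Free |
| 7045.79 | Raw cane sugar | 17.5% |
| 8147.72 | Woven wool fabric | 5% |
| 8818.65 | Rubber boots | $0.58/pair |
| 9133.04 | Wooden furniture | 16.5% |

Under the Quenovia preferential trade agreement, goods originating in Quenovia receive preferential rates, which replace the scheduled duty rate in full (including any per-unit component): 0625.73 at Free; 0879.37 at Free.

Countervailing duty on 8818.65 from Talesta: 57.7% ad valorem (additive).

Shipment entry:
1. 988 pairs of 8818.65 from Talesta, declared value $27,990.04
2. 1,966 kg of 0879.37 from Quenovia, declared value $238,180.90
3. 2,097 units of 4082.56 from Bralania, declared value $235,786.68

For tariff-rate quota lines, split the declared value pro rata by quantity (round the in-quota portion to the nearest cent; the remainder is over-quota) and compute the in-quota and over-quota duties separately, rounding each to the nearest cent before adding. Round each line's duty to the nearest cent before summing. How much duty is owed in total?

$47,636.98

Line 1 (8818.65, Talesta, 988 pairs, $27,990.04):
Base rate for 8818.65 is $0.58/pair.
Additional duty on 8818.65 from Talesta: +57.7% ad valorem. Applied ad valorem rate = 57.7%.
Duty = $27,990.04 × 57.7% + 988 × $0.58 = $16,723.29.
Line 2 (0879.37, Quenovia, 1,966 kg, $238,180.90):
Base rate for 0879.37 is $5.92/kg.
Origin Quenovia qualifies under the Ravara–Quenovia agreement and 0879.37 is covered: preferential rate Free applies instead.
Duty = $238,180.90 × 0% = $0.00.
Line 3 (4082.56, Bralania, 2,097 units, $235,786.68):
Code 4082.56 is under a tariff-rate quota (threshold 835 units). In-quota: 835 units at 9.5%; over-quota: 1,262 units at 15.5%.
Pro-rata value split: in-quota = $235,786.68 × 835/2,097 = $93,887.40; over-quota = $235,786.68 − $93,887.40 = $141,899.28.
In-quota duty = $93,887.40 × 9.5% = $8,919.30. Over-quota duty = $141,899.28 × 15.5% = $21,994.39.
Line duty = $8,919.30 + $21,994.39 = $30,913.69.
Total = $16,723.29 + $0.00 + $30,913.69 = $47,636.98.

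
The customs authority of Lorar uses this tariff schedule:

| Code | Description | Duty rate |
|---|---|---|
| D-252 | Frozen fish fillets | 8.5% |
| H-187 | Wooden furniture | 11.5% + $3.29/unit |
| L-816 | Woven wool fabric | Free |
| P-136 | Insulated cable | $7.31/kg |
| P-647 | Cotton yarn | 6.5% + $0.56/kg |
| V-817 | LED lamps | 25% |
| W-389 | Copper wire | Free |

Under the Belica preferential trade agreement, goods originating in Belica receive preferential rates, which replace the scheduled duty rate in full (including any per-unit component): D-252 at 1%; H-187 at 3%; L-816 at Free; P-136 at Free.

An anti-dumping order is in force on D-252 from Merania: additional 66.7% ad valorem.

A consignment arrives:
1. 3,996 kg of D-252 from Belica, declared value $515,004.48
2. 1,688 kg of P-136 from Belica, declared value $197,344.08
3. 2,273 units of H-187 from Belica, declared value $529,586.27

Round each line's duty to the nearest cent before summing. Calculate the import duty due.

Line 1 (D-252, Belica, 3,996 kg, $515,004.48):
Base rate for D-252 is 8.5%.
Origin Belica qualifies under the Lorar–Belica agreement and D-252 is covered: preferential rate 1% applies instead.
The additional-duty order on D-252 targets Merania, not Belica; it does not apply.
Duty = $515,004.48 × 1% = $5,150.04.
Line 2 (P-136, Belica, 1,688 kg, $197,344.08):
Base rate for P-136 is $7.31/kg.
Origin Belica qualifies under the Lorar–Belica agreement and P-136 is covered: preferential rate Free applies instead.
Duty = $197,344.08 × 0% = $0.00.
Line 3 (H-187, Belica, 2,273 units, $529,586.27):
Base rate for H-187 is 11.5% + $3.29/unit.
Origin Belica qualifies under the Lorar–Belica agreement and H-187 is covered: preferential rate 3% applies instead.
Duty = $529,586.27 × 3% = $15,887.59.
Total = $5,150.04 + $0.00 + $15,887.59 = $21,037.63.

$21,037.63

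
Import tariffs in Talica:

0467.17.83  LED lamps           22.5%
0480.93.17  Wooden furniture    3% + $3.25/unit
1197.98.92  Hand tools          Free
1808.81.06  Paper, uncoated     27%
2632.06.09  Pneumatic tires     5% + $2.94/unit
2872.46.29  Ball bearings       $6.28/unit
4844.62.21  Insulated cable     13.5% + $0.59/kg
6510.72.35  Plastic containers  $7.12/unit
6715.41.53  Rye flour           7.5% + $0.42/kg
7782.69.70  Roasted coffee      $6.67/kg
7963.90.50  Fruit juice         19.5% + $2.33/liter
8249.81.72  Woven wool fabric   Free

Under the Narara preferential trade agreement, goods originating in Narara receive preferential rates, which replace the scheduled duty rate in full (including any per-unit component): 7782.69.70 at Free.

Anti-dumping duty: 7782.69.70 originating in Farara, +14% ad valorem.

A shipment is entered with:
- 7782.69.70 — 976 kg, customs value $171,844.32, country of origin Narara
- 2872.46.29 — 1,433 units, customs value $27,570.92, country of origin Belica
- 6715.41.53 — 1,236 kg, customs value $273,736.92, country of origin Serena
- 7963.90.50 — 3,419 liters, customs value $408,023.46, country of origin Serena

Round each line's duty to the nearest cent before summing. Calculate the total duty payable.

Line 1 (7782.69.70, Narara, 976 kg, $171,844.32):
Base rate for 7782.69.70 is $6.67/kg.
Origin Narara qualifies under the Talica–Narara agreement and 7782.69.70 is covered: preferential rate Free applies instead.
The additional-duty order on 7782.69.70 targets Farara, not Narara; it does not apply.
Duty = $171,844.32 × 0% = $0.00.
Line 2 (2872.46.29, Belica, 1,433 units, $27,570.92):
Base rate for 2872.46.29 is $6.28/unit.
Duty = 1,433 × $6.28 = $8,999.24.
Line 3 (6715.41.53, Serena, 1,236 kg, $273,736.92):
Base rate for 6715.41.53 is 7.5% + $0.42/kg.
Duty = $273,736.92 × 7.5% + 1,236 × $0.42 = $21,049.39.
Line 4 (7963.90.50, Serena, 3,419 liters, $408,023.46):
Base rate for 7963.90.50 is 19.5% + $2.33/liter.
Duty = $408,023.46 × 19.5% + 3,419 × $2.33 = $87,530.84.
Total = $0.00 + $8,999.24 + $21,049.39 + $87,530.84 = $117,579.47.

$117,579.47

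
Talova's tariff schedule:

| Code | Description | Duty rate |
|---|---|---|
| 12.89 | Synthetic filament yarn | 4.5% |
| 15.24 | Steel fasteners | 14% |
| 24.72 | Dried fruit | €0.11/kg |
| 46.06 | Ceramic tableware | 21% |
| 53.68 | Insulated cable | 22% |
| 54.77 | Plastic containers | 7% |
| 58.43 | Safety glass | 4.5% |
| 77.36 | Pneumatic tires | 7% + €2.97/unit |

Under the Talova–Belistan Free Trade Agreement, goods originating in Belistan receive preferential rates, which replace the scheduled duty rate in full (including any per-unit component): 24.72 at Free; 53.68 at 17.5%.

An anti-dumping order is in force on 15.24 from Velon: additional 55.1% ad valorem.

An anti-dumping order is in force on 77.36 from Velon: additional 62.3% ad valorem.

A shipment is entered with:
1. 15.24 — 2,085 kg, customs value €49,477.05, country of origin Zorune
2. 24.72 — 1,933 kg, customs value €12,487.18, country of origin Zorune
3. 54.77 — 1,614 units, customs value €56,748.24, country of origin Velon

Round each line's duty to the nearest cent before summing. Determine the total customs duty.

€11,111.80

Line 1 (15.24, Zorune, 2,085 kg, €49,477.05):
Base rate for 15.24 is 14%.
The additional-duty order on 15.24 targets Velon, not Zorune; it does not apply.
Duty = €49,477.05 × 14% = €6,926.79.
Line 2 (24.72, Zorune, 1,933 kg, €12,487.18):
Base rate for 24.72 is €0.11/kg.
24.72 has an FTA preferential rate, but origin Zorune is not Belistan; base rate stands.
Duty = 1,933 × €0.11 = €212.63.
Line 3 (54.77, Velon, 1,614 units, €56,748.24):
Base rate for 54.77 is 7%.
Duty = €56,748.24 × 7% = €3,972.38.
Total = €6,926.79 + €212.63 + €3,972.38 = €11,111.80.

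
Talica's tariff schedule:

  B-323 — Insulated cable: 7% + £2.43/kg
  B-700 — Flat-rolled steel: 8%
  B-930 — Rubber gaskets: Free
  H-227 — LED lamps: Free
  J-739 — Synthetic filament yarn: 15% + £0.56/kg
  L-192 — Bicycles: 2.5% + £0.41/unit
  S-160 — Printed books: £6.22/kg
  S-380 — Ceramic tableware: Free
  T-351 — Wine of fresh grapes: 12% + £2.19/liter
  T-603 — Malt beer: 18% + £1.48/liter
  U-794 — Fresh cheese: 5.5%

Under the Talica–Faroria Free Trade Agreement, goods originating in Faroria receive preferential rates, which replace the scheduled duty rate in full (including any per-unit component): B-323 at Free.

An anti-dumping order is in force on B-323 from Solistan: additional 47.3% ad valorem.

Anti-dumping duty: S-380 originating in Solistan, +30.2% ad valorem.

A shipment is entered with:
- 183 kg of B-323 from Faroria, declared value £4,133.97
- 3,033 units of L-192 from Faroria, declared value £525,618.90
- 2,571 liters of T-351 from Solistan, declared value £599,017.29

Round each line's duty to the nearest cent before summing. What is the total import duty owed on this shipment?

£91,896.56

Line 1 (B-323, Faroria, 183 kg, £4,133.97):
Base rate for B-323 is 7% + £2.43/kg.
Origin Faroria qualifies under the Talica–Faroria agreement and B-323 is covered: preferential rate Free applies instead.
The additional-duty order on B-323 targets Solistan, not Faroria; it does not apply.
Duty = £4,133.97 × 0% = £0.00.
Line 2 (L-192, Faroria, 3,033 units, £525,618.90):
Base rate for L-192 is 2.5% + £0.41/unit.
Origin Faroria is the FTA partner but L-192 is not on the preference list; base rate stands.
Duty = £525,618.90 × 2.5% + 3,033 × £0.41 = £14,384.00.
Line 3 (T-351, Solistan, 2,571 liters, £599,017.29):
Base rate for T-351 is 12% + £2.19/liter.
Duty = £599,017.29 × 12% + 2,571 × £2.19 = £77,512.56.
Total = £0.00 + £14,384.00 + £77,512.56 = £91,896.56.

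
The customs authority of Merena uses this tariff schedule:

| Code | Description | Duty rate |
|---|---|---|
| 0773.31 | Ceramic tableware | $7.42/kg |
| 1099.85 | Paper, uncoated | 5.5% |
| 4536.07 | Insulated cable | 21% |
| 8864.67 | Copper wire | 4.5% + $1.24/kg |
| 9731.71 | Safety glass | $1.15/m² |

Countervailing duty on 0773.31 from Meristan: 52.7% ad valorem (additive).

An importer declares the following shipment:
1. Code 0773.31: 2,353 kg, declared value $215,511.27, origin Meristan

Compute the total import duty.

Line 1 (0773.31, Meristan, 2,353 kg, $215,511.27):
Base rate for 0773.31 is $7.42/kg.
Additional duty on 0773.31 from Meristan: +52.7% ad valorem. Applied ad valorem rate = 52.7%.
Duty = $215,511.27 × 52.7% + 2,353 × $7.42 = $131,033.70.

$131,033.70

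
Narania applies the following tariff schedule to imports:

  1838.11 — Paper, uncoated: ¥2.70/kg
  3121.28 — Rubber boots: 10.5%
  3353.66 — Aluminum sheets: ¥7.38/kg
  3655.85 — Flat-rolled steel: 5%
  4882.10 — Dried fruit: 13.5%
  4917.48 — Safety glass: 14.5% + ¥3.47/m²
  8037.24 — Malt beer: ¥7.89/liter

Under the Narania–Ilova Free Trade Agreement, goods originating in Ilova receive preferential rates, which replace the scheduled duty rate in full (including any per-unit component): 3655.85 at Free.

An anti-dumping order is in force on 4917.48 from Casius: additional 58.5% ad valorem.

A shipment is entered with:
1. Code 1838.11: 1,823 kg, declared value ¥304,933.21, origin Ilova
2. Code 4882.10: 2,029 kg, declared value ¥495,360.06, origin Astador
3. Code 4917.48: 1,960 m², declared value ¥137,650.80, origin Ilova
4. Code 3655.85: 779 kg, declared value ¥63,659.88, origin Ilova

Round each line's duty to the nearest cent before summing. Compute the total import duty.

Line 1 (1838.11, Ilova, 1,823 kg, ¥304,933.21):
Base rate for 1838.11 is ¥2.70/kg.
Origin Ilova is the FTA partner but 1838.11 is not on the preference list; base rate stands.
Duty = 1,823 × ¥2.70 = ¥4,922.10.
Line 2 (4882.10, Astador, 2,029 kg, ¥495,360.06):
Base rate for 4882.10 is 13.5%.
Duty = ¥495,360.06 × 13.5% = ¥66,873.61.
Line 3 (4917.48, Ilova, 1,960 m², ¥137,650.80):
Base rate for 4917.48 is 14.5% + ¥3.47/m².
Origin Ilova is the FTA partner but 4917.48 is not on the preference list; base rate stands.
The additional-duty order on 4917.48 targets Casius, not Ilova; it does not apply.
Duty = ¥137,650.80 × 14.5% + 1,960 × ¥3.47 = ¥26,760.57.
Line 4 (3655.85, Ilova, 779 kg, ¥63,659.88):
Base rate for 3655.85 is 5%.
Origin Ilova qualifies under the Narania–Ilova agreement and 3655.85 is covered: preferential rate Free applies instead.
Duty = ¥63,659.88 × 0% = ¥0.00.
Total = ¥4,922.10 + ¥66,873.61 + ¥26,760.57 + ¥0.00 = ¥98,556.28.

¥98,556.28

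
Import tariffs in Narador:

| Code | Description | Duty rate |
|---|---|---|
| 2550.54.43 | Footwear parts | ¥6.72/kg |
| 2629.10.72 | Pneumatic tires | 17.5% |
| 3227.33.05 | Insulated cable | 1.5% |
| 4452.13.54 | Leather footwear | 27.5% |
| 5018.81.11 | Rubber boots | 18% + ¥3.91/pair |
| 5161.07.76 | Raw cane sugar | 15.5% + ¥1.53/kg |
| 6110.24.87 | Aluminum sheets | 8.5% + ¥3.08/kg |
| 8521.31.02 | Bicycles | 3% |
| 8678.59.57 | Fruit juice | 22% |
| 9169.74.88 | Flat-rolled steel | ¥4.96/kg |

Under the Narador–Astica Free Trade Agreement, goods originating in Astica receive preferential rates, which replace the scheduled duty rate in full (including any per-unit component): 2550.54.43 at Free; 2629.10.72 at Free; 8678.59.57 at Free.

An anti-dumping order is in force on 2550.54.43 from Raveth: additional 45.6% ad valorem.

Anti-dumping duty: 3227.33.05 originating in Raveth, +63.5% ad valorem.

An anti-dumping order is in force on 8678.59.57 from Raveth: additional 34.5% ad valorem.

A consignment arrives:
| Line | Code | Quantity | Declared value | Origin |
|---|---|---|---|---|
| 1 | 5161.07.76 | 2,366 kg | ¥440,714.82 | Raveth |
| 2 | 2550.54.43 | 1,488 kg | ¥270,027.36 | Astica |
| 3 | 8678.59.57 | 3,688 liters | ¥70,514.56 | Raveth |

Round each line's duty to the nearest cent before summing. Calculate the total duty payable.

Line 1 (5161.07.76, Raveth, 2,366 kg, ¥440,714.82):
Base rate for 5161.07.76 is 15.5% + ¥1.53/kg.
Duty = ¥440,714.82 × 15.5% + 2,366 × ¥1.53 = ¥71,930.78.
Line 2 (2550.54.43, Astica, 1,488 kg, ¥270,027.36):
Base rate for 2550.54.43 is ¥6.72/kg.
Origin Astica qualifies under the Narador–Astica agreement and 2550.54.43 is covered: preferential rate Free applies instead.
The additional-duty order on 2550.54.43 targets Raveth, not Astica; it does not apply.
Duty = ¥270,027.36 × 0% = ¥0.00.
Line 3 (8678.59.57, Raveth, 3,688 liters, ¥70,514.56):
Base rate for 8678.59.57 is 22%.
8678.59.57 has an FTA preferential rate, but origin Raveth is not Astica; base rate stands.
Additional duty on 8678.59.57 from Raveth: +34.5%. Applied ad valorem rate: 22% + 34.5% = 56.5%.
Duty = ¥70,514.56 × 56.5% = ¥39,840.73.
Total = ¥71,930.78 + ¥0.00 + ¥39,840.73 = ¥111,771.51.

¥111,771.51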